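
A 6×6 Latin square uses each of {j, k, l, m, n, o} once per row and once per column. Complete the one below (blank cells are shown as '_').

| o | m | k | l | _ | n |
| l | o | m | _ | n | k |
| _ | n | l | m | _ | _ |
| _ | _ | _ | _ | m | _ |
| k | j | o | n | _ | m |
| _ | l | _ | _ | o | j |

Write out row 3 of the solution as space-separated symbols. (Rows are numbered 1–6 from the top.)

j n l m k o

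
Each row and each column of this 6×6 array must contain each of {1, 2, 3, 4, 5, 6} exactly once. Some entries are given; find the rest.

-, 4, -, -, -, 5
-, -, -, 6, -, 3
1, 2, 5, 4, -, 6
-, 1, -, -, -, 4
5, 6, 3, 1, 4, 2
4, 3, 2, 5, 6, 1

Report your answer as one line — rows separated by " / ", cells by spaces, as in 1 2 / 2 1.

6 4 1 3 2 5 / 2 5 4 6 1 3 / 1 2 5 4 3 6 / 3 1 6 2 5 4 / 5 6 3 1 4 2 / 4 3 2 5 6 1

At row 2, column 1: row 2 has {3,6}; column 1 has {1,4,5}; that leaves 2.
At row 2, column 2: row 2 has {2,3,6}; column 2 has {1,2,3,4,6}; that leaves 5.
At row 2, column 5: row 2 has {2,3,5,6}; column 5 has {4,6}; that leaves 1.
At row 3, column 5: row 3 has {1,2,4,5,6}; column 5 has {1,4,6}; that leaves 3.
At row 4, column 3: row 4 has {1,4}; column 3 has {2,3,5}; that leaves 6.
At row 1, column 3: row 1 has {4,5}; column 3 has {2,3,5,6}; that leaves 1.
At row 1, column 5: row 1 has {1,4,5}; column 5 has {1,3,4,6}; that leaves 2.
At row 2, column 3: row 2 has {1,2,3,5,6}; column 3 has {1,2,3,5,6}; that leaves 4.
At row 4, column 1: row 4 has {1,4,6}; column 1 has {1,2,4,5}; that leaves 3.
At row 4, column 4: row 4 has {1,3,4,6}; column 4 has {1,4,5,6}; that leaves 2.
At row 4, column 5: row 4 has {1,2,3,4,6}; column 5 has {1,2,3,4,6}; that leaves 5.
At row 1, column 1: row 1 has {1,2,4,5}; column 1 has {1,2,3,4,5}; that leaves 6.
At row 1, column 4: row 1 has {1,2,4,5,6}; column 4 has {1,2,4,5,6}; that leaves 3.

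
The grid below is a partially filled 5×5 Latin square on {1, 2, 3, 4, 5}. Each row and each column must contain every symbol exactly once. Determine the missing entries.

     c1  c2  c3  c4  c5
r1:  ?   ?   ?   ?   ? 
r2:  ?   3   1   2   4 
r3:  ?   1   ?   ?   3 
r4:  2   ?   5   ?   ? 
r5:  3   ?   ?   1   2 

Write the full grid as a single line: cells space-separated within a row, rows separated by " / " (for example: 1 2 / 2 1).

(r2,c1) = 5
(r3,c1) = 4
(r3,c3) = 2
(r3,c4) = 5
(r4,c2) = 4
(r4,c4) = 3
(r4,c5) = 1
(r5,c2) = 5
(r5,c3) = 4
(r1,c1) = 1
(r1,c2) = 2
(r1,c3) = 3
(r1,c4) = 4
(r1,c5) = 5

1 2 3 4 5 / 5 3 1 2 4 / 4 1 2 5 3 / 2 4 5 3 1 / 3 5 4 1 2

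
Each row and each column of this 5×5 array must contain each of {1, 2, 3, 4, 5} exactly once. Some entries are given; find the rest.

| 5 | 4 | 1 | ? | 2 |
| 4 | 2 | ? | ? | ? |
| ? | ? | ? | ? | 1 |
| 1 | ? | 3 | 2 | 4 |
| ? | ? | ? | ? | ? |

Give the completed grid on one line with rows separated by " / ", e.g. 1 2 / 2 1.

5 4 1 3 2 / 4 2 5 1 3 / 2 3 4 5 1 / 1 5 3 2 4 / 3 1 2 4 5

Cell (r1,c4): row 1 has {1,2,4,5}; column 4 has {2} → 3.
Cell (r2,c3): row 2 has {2,4}; column 3 has {1,3} → 5.
Cell (r2,c4): row 2 has {2,4,5}; column 4 has {2,3} → 1.
Cell (r2,c5): row 2 has {1,2,4,5}; column 5 has {1,2,4} → 3.
Cell (r4,c2): row 4 has {1,2,3,4}; column 2 has {2,4} → 5.
Cell (r5,c5): row 5 is empty so far; column 5 has {1,2,3,4} → 5.
Cell (r3,c2): row 3 has {1}; column 2 has {2,4,5} → 3.
Cell (r5,c2): row 5 has {5}; column 2 has {2,3,4,5} → 1.
Cell (r5,c4): row 5 has {1,5}; column 4 has {1,2,3} → 4.
Cell (r3,c1): row 3 has {1,3}; column 1 has {1,4,5} → 2.
Cell (r3,c3): row 3 has {1,2,3}; column 3 has {1,3,5} → 4.
Cell (r3,c4): row 3 has {1,2,3,4}; column 4 has {1,2,3,4} → 5.
Cell (r5,c1): row 5 has {1,4,5}; column 1 has {1,2,4,5} → 3.
Cell (r5,c3): row 5 has {1,3,4,5}; column 3 has {1,3,4,5} → 2.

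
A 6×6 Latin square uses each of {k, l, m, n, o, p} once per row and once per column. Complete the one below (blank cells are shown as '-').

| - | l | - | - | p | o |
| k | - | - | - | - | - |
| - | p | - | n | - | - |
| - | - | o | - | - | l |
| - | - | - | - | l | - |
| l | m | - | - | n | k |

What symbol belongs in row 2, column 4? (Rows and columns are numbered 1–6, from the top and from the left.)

(r3,c6) = m
(r6,c3) = p
(r6,c4) = o
(r3,c1) = o
(r3,c5) = k
(r4,c5) = m
(r2,c5) = o
(r3,c3) = l
(r2,c2) = n
(r2,c3) = m
(r2,c6) = p
(r4,c2) = k
(r4,c4) = p
(r5,c2) = o
(r5,c6) = n
(r2,c4) = l

l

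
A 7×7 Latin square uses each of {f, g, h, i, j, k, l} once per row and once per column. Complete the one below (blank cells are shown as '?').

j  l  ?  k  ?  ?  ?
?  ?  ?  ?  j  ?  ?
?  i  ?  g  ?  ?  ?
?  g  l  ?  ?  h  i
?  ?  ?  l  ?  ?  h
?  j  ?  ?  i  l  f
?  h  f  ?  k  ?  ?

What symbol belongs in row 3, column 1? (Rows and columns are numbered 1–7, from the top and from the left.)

f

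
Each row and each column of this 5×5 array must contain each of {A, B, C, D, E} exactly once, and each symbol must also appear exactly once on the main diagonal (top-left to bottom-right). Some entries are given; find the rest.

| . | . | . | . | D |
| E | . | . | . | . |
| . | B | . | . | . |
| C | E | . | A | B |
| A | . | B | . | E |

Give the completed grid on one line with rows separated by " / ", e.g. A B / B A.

(r1,c1) = B
(r3,c1) = D
(r3,c3) = C
(r3,c4) = E
(r3,c5) = A
(r4,c3) = D
(r1,c4) = C
(r2,c2) = D
(r2,c3) = A
(r2,c4) = B
(r2,c5) = C
(r5,c2) = C
(r5,c4) = D
(r1,c2) = A
(r1,c3) = E

B A E C D / E D A B C / D B C E A / C E D A B / A C B D E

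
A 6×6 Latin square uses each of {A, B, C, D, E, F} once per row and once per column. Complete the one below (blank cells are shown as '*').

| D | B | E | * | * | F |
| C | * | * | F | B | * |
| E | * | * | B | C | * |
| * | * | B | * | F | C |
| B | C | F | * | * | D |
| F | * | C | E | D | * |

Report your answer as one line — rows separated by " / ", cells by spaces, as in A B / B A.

D B E C A F / C D A F B E / E F D B C A / A E B D F C / B C F A E D / F A C E D B

row 1 has {B,D,E,F}; column 5 has {B,C,D,F} — only A is left for (r1,c5).
row 3 has {B,C,E}; column 6 has {C,D,F} — only A is left for (r3,c6).
row 4 has {B,C,F}; column 1 has {B,C,D,E,F} — only A is left for (r4,c1).
row 4 has {A,B,C,F}; column 4 has {B,E,F} — only D is left for (r4,c4).
row 5 has {B,C,D,F}; column 4 has {B,D,E,F} — only A is left for (r5,c4).
row 5 has {A,B,C,D,F}; column 5 has {A,B,C,D,F} — only E is left for (r5,c5).
row 6 has {C,D,E,F}; column 2 has {B,C} — only A is left for (r6,c2).
row 6 has {A,C,D,E,F}; column 6 has {A,C,D,F} — only B is left for (r6,c6).
row 1 has {A,B,D,E,F}; column 4 has {A,B,D,E,F} — only C is left for (r1,c4).
row 2 has {B,C,F}; column 6 has {A,B,C,D,F} — only E is left for (r2,c6).
row 3 has {A,B,C,E}; column 3 has {B,C,E,F} — only D is left for (r3,c3).
row 4 has {A,B,C,D,F}; column 2 has {A,B,C} — only E is left for (r4,c2).
row 2 has {B,C,E,F}; column 2 has {A,B,C,E} — only D is left for (r2,c2).
row 2 has {B,C,D,E,F}; column 3 has {B,C,D,E,F} — only A is left for (r2,c3).
row 3 has {A,B,C,D,E}; column 2 has {A,B,C,D,E} — only F is left for (r3,c2).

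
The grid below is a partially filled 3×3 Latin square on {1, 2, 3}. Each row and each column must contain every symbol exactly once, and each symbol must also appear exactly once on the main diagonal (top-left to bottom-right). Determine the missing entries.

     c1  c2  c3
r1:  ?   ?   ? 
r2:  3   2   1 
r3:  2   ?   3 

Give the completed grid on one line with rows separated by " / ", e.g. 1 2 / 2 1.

1 3 2 / 3 2 1 / 2 1 3

(r1,c1): row 1 is empty so far; column 1 has {2,3}; the diagonal has {2,3}, so it must be 1.
(r1,c2): row 1 has {1}; column 2 has {2}, so it must be 3.
(r1,c3): row 1 has {1,3}; column 3 has {1,3}, so it must be 2.
(r3,c2): row 3 has {2,3}; column 2 has {2,3}, so it must be 1.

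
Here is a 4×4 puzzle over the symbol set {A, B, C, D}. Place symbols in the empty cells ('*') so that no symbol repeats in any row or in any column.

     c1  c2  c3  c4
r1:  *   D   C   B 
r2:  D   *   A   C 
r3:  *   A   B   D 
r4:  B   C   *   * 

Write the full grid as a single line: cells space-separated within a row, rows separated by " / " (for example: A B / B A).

A D C B / D B A C / C A B D / B C D A

(r1,c1): row 1 has {B,C,D}; column 1 has {B,D}, so it must be A.
(r2,c2): row 2 has {A,C,D}; column 2 has {A,C,D}, so it must be B.
(r3,c1): row 3 has {A,B,D}; column 1 has {A,B,D}, so it must be C.
(r4,c3): row 4 has {B,C}; column 3 has {A,B,C}, so it must be D.
(r4,c4): row 4 has {B,C,D}; column 4 has {B,C,D}, so it must be A.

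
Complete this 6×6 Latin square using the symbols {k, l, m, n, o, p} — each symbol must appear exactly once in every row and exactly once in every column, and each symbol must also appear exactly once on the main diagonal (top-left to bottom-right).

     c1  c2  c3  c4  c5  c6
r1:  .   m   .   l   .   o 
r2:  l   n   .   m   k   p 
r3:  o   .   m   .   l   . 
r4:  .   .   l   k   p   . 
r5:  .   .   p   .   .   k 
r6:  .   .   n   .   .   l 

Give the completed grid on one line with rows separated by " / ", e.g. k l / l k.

Cell (r1,c1): row 1 has {l,m,o}; column 1 has {l,o}; the diagonal has {k,l,m,n} → p.
Cell (r1,c3): row 1 has {l,m,o,p}; column 3 has {l,m,n,p} → k.
Cell (r1,c5): row 1 has {k,l,m,o,p}; column 5 has {k,l,p} → n.
Cell (r2,c3): row 2 has {k,l,m,n,p}; column 3 has {k,l,m,n,p} → o.
Cell (r3,c6): row 3 has {l,m,o}; column 6 has {k,l,o,p} → n.
Cell (r4,c2): row 4 has {k,l,p}; column 2 has {m,n} → o.
Cell (r4,c6): row 4 has {k,l,o,p}; column 6 has {k,l,n,o,p} → m.
Cell (r5,c2): row 5 has {k,p}; column 2 has {m,n,o} → l.
Cell (r5,c5): row 5 has {k,l,p}; column 5 has {k,l,n,p}; the diagonal has {k,l,m,n,p} → o.
Cell (r6,c5): row 6 has {l,n}; column 5 has {k,l,n,o,p} → m.
Cell (r3,c4): row 3 has {l,m,n,o}; column 4 has {k,l,m} → p.
Cell (r4,c1): row 4 has {k,l,m,o,p}; column 1 has {l,o,p} → n.
Cell (r5,c1): row 5 has {k,l,o,p}; column 1 has {l,n,o,p} → m.
Cell (r5,c4): row 5 has {k,l,m,o,p}; column 4 has {k,l,m,p} → n.
Cell (r6,c1): row 6 has {l,m,n}; column 1 has {l,m,n,o,p} → k.
Cell (r6,c2): row 6 has {k,l,m,n}; column 2 has {l,m,n,o} → p.
Cell (r6,c4): row 6 has {k,l,m,n,p}; column 4 has {k,l,m,n,p} → o.
Cell (r3,c2): row 3 has {l,m,n,o,p}; column 2 has {l,m,n,o,p} → k.

p m k l n o / l n o m k p / o k m p l n / n o l k p m / m l p n o k / k p n o m l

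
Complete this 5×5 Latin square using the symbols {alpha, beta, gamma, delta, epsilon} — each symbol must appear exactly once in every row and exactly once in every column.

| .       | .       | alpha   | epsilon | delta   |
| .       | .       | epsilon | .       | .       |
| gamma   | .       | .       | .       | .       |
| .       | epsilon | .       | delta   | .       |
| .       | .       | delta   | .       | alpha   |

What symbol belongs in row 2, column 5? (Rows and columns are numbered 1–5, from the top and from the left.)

gamma

Cell (r1,c1): row 1 has {alpha,delta,epsilon}; column 1 has {gamma} → beta.
Cell (r1,c2): row 1 has {alpha,beta,delta,epsilon}; column 2 has {epsilon} → gamma.
Cell (r3,c3): row 3 has {gamma}; column 3 has {alpha,delta,epsilon} → beta.
Cell (r3,c4): row 3 has {beta,gamma}; column 4 has {delta,epsilon} → alpha.
Cell (r3,c5): row 3 has {alpha,beta,gamma}; column 5 has {alpha,delta} → epsilon.
Cell (r4,c1): row 4 has {delta,epsilon}; column 1 has {beta,gamma} → alpha.
Cell (r4,c3): row 4 has {alpha,delta,epsilon}; column 3 has {alpha,beta,delta,epsilon} → gamma.
Cell (r4,c5): row 4 has {alpha,gamma,delta,epsilon}; column 5 has {alpha,delta,epsilon} → beta.
Cell (r5,c1): row 5 has {alpha,delta}; column 1 has {alpha,beta,gamma} → epsilon.
Cell (r5,c2): row 5 has {alpha,delta,epsilon}; column 2 has {gamma,epsilon} → beta.
Cell (r5,c4): row 5 has {alpha,beta,delta,epsilon}; column 4 has {alpha,delta,epsilon} → gamma.
Cell (r2,c1): row 2 has {epsilon}; column 1 has {alpha,beta,gamma,epsilon} → delta.
Cell (r2,c2): row 2 has {delta,epsilon}; column 2 has {beta,gamma,epsilon} → alpha.
Cell (r2,c4): row 2 has {alpha,delta,epsilon}; column 4 has {alpha,gamma,delta,epsilon} → beta.
Cell (r2,c5): row 2 has {alpha,beta,delta,epsilon}; column 5 has {alpha,beta,delta,epsilon} → gamma.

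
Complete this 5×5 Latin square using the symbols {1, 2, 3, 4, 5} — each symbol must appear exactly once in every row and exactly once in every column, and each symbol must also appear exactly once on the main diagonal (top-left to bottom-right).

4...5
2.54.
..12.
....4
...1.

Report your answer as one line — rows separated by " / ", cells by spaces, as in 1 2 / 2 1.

4 1 2 3 5 / 2 3 5 4 1 / 5 4 1 2 3 / 1 2 3 5 4 / 3 5 4 1 2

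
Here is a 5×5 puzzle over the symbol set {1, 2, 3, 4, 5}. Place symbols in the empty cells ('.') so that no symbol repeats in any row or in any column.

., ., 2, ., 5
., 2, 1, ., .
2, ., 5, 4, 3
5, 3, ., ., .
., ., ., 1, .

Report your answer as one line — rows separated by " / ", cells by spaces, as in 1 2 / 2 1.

(r1,c4) = 3
(r2,c4) = 5
(r2,c5) = 4
(r3,c2) = 1
(r4,c3) = 4
(r4,c4) = 2
(r4,c5) = 1
(r5,c3) = 3
(r5,c5) = 2
(r1,c2) = 4
(r2,c1) = 3
(r5,c1) = 4
(r5,c2) = 5
(r1,c1) = 1

1 4 2 3 5 / 3 2 1 5 4 / 2 1 5 4 3 / 5 3 4 2 1 / 4 5 3 1 2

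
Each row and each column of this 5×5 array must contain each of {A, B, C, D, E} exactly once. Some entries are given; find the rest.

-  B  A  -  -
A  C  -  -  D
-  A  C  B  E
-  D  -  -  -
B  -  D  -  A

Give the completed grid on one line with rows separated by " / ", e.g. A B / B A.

E B A D C / A C B E D / D A C B E / C D E A B / B E D C A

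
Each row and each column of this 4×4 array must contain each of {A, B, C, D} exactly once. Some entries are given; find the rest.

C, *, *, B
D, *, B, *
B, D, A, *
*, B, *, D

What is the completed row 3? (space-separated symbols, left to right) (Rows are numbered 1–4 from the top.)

B D A C

(r1,c2) = A
(r1,c3) = D
(r2,c2) = C
(r2,c4) = A
(r3,c4) = C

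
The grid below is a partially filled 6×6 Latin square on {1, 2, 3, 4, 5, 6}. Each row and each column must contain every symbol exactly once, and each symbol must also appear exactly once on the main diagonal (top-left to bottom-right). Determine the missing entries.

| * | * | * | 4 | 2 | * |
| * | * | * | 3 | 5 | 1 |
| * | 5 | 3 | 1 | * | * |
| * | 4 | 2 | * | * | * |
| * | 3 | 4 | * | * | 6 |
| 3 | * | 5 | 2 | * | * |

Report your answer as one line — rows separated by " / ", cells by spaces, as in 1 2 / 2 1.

5 6 1 4 2 3 / 4 2 6 3 5 1 / 6 5 3 1 4 2 / 1 4 2 6 3 5 / 2 3 4 5 1 6 / 3 1 5 2 6 4

row 2 has {1,3,5}; column 3 has {2,3,4,5} — only 6 is left for (r2,c3).
row 5 has {3,4,6}; column 4 has {1,2,3,4} — only 5 is left for (r5,c4).
row 5 has {3,4,5,6}; column 5 has {2,5}; the diagonal has {3} — only 1 is left for (r5,c5).
row 6 has {2,3,5}; column 6 has {1,6}; the diagonal has {1,3} — only 4 is left for (r6,c6).
row 1 has {2,4}; column 3 has {2,3,4,5,6} — only 1 is left for (r1,c3).
row 2 has {1,3,5,6}; column 2 has {3,4,5}; the diagonal has {1,3,4} — only 2 is left for (r2,c2).
row 3 has {1,3,5}; column 6 has {1,4,6} — only 2 is left for (r3,c6).
row 4 has {2,4}; column 4 has {1,2,3,4,5}; the diagonal has {1,2,3,4} — only 6 is left for (r4,c4).
row 4 has {2,4,6}; column 5 has {1,2,5} — only 3 is left for (r4,c5).
row 4 has {2,3,4,6}; column 6 has {1,2,4,6} — only 5 is left for (r4,c6).
row 5 has {1,3,4,5,6}; column 1 has {3} — only 2 is left for (r5,c1).
row 6 has {2,3,4,5}; column 5 has {1,2,3,5} — only 6 is left for (r6,c5).
row 1 has {1,2,4}; column 1 has {2,3}; the diagonal has {1,2,3,4,6} — only 5 is left for (r1,c1).
row 1 has {1,2,4,5}; column 2 has {2,3,4,5} — only 6 is left for (r1,c2).
row 1 has {1,2,4,5,6}; column 6 has {1,2,4,5,6} — only 3 is left for (r1,c6).
row 2 has {1,2,3,5,6}; column 1 has {2,3,5} — only 4 is left for (r2,c1).
row 3 has {1,2,3,5}; column 1 has {2,3,4,5} — only 6 is left for (r3,c1).
row 3 has {1,2,3,5,6}; column 5 has {1,2,3,5,6} — only 4 is left for (r3,c5).
row 4 has {2,3,4,5,6}; column 1 has {2,3,4,5,6} — only 1 is left for (r4,c1).
row 6 has {2,3,4,5,6}; column 2 has {2,3,4,5,6} — only 1 is left for (r6,c2).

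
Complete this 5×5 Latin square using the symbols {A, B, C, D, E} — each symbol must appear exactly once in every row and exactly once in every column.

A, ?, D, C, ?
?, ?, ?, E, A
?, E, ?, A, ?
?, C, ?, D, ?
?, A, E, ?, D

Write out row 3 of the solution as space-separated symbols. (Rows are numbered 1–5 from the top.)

D E B A C

row 1 has {A,C,D}; column 2 has {A,C,E} — only B is left for (r1,c2).
row 1 has {A,B,C,D}; column 5 has {A,D} — only E is left for (r1,c5).
row 2 has {A,E}; column 2 has {A,B,C,E} — only D is left for (r2,c2).
row 4 has {C,D}; column 5 has {A,D,E} — only B is left for (r4,c5).
row 5 has {A,D,E}; column 4 has {A,C,D,E} — only B is left for (r5,c4).
row 3 has {A,E}; column 5 has {A,B,D,E} — only C is left for (r3,c5).
row 4 has {B,C,D}; column 1 has {A} — only E is left for (r4,c1).
row 4 has {B,C,D,E}; column 3 has {D,E} — only A is left for (r4,c3).
row 5 has {A,B,D,E}; column 1 has {A,E} — only C is left for (r5,c1).
row 2 has {A,D,E}; column 1 has {A,C,E} — only B is left for (r2,c1).
row 2 has {A,B,D,E}; column 3 has {A,D,E} — only C is left for (r2,c3).
row 3 has {A,C,E}; column 1 has {A,B,C,E} — only D is left for (r3,c1).
row 3 has {A,C,D,E}; column 3 has {A,C,D,E} — only B is left for (r3,c3).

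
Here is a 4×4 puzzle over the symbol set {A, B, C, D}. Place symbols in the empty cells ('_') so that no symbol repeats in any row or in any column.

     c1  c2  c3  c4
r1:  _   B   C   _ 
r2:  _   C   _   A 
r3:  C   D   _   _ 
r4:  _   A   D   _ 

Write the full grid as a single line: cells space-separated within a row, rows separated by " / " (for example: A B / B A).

Cell (r1,c4): row 1 has {B,C}; column 4 has {A} → D.
Cell (r2,c3): row 2 has {A,C}; column 3 has {C,D} → B.
Cell (r3,c3): row 3 has {C,D}; column 3 has {B,C,D} → A.
Cell (r3,c4): row 3 has {A,C,D}; column 4 has {A,D} → B.
Cell (r4,c1): row 4 has {A,D}; column 1 has {C} → B.
Cell (r4,c4): row 4 has {A,B,D}; column 4 has {A,B,D} → C.
Cell (r1,c1): row 1 has {B,C,D}; column 1 has {B,C} → A.
Cell (r2,c1): row 2 has {A,B,C}; column 1 has {A,B,C} → D.

A B C D / D C B A / C D A B / B A D C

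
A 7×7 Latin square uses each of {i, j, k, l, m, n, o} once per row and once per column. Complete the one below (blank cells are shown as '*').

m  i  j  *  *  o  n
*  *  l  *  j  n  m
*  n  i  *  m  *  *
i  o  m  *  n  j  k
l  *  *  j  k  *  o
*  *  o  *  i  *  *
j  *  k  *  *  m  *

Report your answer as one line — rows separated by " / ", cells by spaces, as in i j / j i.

(r1,c5) = l
(r2,c2) = k
(r4,c4) = l
(r5,c2) = m
(r5,c3) = n
(r5,c6) = i
(r7,c2) = l
(r7,c5) = o
(r7,c7) = i
(r1,c4) = k
(r2,c1) = o
(r2,c4) = i
(r3,c1) = k
(r3,c4) = o
(r3,c6) = l
(r3,c7) = j
(r6,c1) = n
(r6,c2) = j
(r6,c4) = m
(r6,c6) = k
(r6,c7) = l
(r7,c4) = n

m i j k l o n / o k l i j n m / k n i o m l j / i o m l n j k / l m n j k i o / n j o m i k l / j l k n o m i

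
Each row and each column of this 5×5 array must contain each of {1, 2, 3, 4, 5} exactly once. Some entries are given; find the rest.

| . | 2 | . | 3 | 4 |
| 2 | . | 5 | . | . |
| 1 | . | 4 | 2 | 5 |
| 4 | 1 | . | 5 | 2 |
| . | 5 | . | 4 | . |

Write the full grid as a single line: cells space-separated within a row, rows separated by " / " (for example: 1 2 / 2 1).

5 2 1 3 4 / 2 4 5 1 3 / 1 3 4 2 5 / 4 1 3 5 2 / 3 5 2 4 1

(r1,c1): row 1 has {2,3,4}; column 1 has {1,2,4}, so it must be 5.
(r1,c3): row 1 has {2,3,4,5}; column 3 has {4,5}, so it must be 1.
(r2,c4): row 2 has {2,5}; column 4 has {2,3,4,5}, so it must be 1.
(r2,c5): row 2 has {1,2,5}; column 5 has {2,4,5}, so it must be 3.
(r3,c2): row 3 has {1,2,4,5}; column 2 has {1,2,5}, so it must be 3.
(r4,c3): row 4 has {1,2,4,5}; column 3 has {1,4,5}, so it must be 3.
(r5,c1): row 5 has {4,5}; column 1 has {1,2,4,5}, so it must be 3.
(r5,c3): row 5 has {3,4,5}; column 3 has {1,3,4,5}, so it must be 2.
(r5,c5): row 5 has {2,3,4,5}; column 5 has {2,3,4,5}, so it must be 1.
(r2,c2): row 2 has {1,2,3,5}; column 2 has {1,2,3,5}, so it must be 4.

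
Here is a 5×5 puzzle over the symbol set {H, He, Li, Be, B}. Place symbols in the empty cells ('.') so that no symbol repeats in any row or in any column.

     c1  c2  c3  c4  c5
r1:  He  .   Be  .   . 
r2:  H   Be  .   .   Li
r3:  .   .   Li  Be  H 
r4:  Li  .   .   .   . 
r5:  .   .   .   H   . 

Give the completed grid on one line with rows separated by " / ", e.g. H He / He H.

He H Be Li B / H Be He B Li / B He Li Be H / Li B H He Be / Be Li B H He

(r1,c5) = B
(r3,c1) = B
(r3,c2) = He
(r5,c1) = Be
(r5,c5) = He
(r1,c4) = Li
(r4,c5) = Be
(r5,c3) = B
(r1,c2) = H
(r2,c3) = He
(r2,c4) = B
(r4,c2) = B
(r4,c3) = H
(r4,c4) = He
(r5,c2) = Li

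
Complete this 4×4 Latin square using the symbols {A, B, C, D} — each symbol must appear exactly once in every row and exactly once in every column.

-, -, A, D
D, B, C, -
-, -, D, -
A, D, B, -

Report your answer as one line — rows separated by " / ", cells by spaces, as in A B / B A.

B C A D / D B C A / C A D B / A D B C

Cell (r1,c2): row 1 has {A,D}; column 2 has {B,D} → C.
Cell (r2,c4): row 2 has {B,C,D}; column 4 has {D} → A.
Cell (r3,c2): row 3 has {D}; column 2 has {B,C,D} → A.
Cell (r4,c4): row 4 has {A,B,D}; column 4 has {A,D} → C.
Cell (r1,c1): row 1 has {A,C,D}; column 1 has {A,D} → B.
Cell (r3,c1): row 3 has {A,D}; column 1 has {A,B,D} → C.
Cell (r3,c4): row 3 has {A,C,D}; column 4 has {A,C,D} → B.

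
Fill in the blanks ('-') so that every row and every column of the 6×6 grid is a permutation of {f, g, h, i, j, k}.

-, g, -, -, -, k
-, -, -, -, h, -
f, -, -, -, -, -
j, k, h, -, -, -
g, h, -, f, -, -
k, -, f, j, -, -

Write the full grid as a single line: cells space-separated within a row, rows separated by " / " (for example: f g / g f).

(r2,c1) = i
(r6,c2) = i
(r6,c5) = g
(r6,c6) = h
(r1,c1) = h
(r1,c4) = i
(r3,c2) = j
(r4,c4) = g
(r1,c3) = j
(r1,c5) = f
(r2,c2) = f
(r2,c4) = k
(r3,c4) = h
(r4,c5) = i
(r4,c6) = f
(r2,c3) = g
(r2,c6) = j
(r3,c5) = k
(r5,c5) = j
(r5,c6) = i
(r3,c3) = i
(r3,c6) = g
(r5,c3) = k

h g j i f k / i f g k h j / f j i h k g / j k h g i f / g h k f j i / k i f j g h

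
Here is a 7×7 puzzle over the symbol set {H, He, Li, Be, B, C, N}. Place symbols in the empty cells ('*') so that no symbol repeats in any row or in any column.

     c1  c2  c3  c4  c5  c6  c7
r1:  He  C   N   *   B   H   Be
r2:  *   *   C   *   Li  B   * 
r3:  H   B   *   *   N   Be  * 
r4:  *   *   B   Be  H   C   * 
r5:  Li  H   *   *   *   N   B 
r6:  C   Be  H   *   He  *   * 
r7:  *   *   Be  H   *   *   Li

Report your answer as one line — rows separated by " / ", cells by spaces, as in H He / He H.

row 1 has {H,He,Be,B,C,N}; column 4 has {H,Be} — only Li is left for (r1,c4).
row 4 has {H,Be,B,C}; column 1 has {H,He,Li,C} — only N is left for (r4,c1).
row 4 has {H,Be,B,C,N}; column 7 has {Li,Be,B} — only He is left for (r4,c7).
row 5 has {H,Li,B,N}; column 3 has {H,Be,B,C,N} — only He is left for (r5,c3).
row 5 has {H,He,Li,B,N}; column 4 has {H,Li,Be} — only C is left for (r5,c4).
row 5 has {H,He,Li,B,C,N}; column 5 has {H,He,Li,B,N} — only Be is left for (r5,c5).
row 6 has {H,He,Be,C}; column 6 has {H,Be,B,C,N} — only Li is left for (r6,c6).
row 6 has {H,He,Li,Be,C}; column 7 has {He,Li,Be,B} — only N is left for (r6,c7).
row 7 has {H,Li,Be}; column 1 has {H,He,Li,C,N} — only B is left for (r7,c1).
row 7 has {H,Li,Be,B}; column 5 has {H,He,Li,Be,B,N} — only C is left for (r7,c5).
row 7 has {H,Li,Be,B,C}; column 6 has {H,Li,Be,B,C,N} — only He is left for (r7,c6).
row 2 has {Li,B,C}; column 1 has {H,He,Li,B,C,N} — only Be is left for (r2,c1).
row 2 has {Li,Be,B,C}; column 7 has {He,Li,Be,B,N} — only H is left for (r2,c7).
row 3 has {H,Be,B,N}; column 3 has {H,He,Be,B,C,N} — only Li is left for (r3,c3).
row 3 has {H,Li,Be,B,N}; column 4 has {H,Li,Be,C} — only He is left for (r3,c4).
row 3 has {H,He,Li,Be,B,N}; column 7 has {H,He,Li,Be,B,N} — only C is left for (r3,c7).
row 4 has {H,He,Be,B,C,N}; column 2 has {H,Be,B,C} — only Li is left for (r4,c2).
row 6 has {H,He,Li,Be,C,N}; column 4 has {H,He,Li,Be,C} — only B is left for (r6,c4).
row 7 has {H,He,Li,Be,B,C}; column 2 has {H,Li,Be,B,C} — only N is left for (r7,c2).
row 2 has {H,Li,Be,B,C}; column 2 has {H,Li,Be,B,C,N} — only He is left for (r2,c2).
row 2 has {H,He,Li,Be,B,C}; column 4 has {H,He,Li,Be,B,C} — only N is left for (r2,c4).

He C N Li B H Be / Be He C N Li B H / H B Li He N Be C / N Li B Be H C He / Li H He C Be N B / C Be H B He Li N / B N Be H C He Li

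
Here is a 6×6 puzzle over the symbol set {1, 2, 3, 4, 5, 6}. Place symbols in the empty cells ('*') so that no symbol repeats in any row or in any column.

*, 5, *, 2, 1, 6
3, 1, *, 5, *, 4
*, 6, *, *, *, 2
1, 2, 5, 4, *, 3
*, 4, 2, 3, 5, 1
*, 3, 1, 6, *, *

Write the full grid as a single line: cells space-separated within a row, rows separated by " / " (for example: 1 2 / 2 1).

4 5 3 2 1 6 / 3 1 6 5 2 4 / 5 6 4 1 3 2 / 1 2 5 4 6 3 / 6 4 2 3 5 1 / 2 3 1 6 4 5

At row 1, column 1: row 1 has {1,2,5,6}; column 1 has {1,3}; that leaves 4.
At row 1, column 3: row 1 has {1,2,4,5,6}; column 3 has {1,2,5}; that leaves 3.
At row 2, column 3: row 2 has {1,3,4,5}; column 3 has {1,2,3,5}; that leaves 6.
At row 2, column 5: row 2 has {1,3,4,5,6}; column 5 has {1,5}; that leaves 2.
At row 3, column 1: row 3 has {2,6}; column 1 has {1,3,4}; that leaves 5.
At row 3, column 3: row 3 has {2,5,6}; column 3 has {1,2,3,5,6}; that leaves 4.
At row 3, column 4: row 3 has {2,4,5,6}; column 4 has {2,3,4,5,6}; that leaves 1.
At row 3, column 5: row 3 has {1,2,4,5,6}; column 5 has {1,2,5}; that leaves 3.
At row 4, column 5: row 4 has {1,2,3,4,5}; column 5 has {1,2,3,5}; that leaves 6.
At row 5, column 1: row 5 has {1,2,3,4,5}; column 1 has {1,3,4,5}; that leaves 6.
At row 6, column 1: row 6 has {1,3,6}; column 1 has {1,3,4,5,6}; that leaves 2.
At row 6, column 5: row 6 has {1,2,3,6}; column 5 has {1,2,3,5,6}; that leaves 4.
At row 6, column 6: row 6 has {1,2,3,4,6}; column 6 has {1,2,3,4,6}; that leaves 5.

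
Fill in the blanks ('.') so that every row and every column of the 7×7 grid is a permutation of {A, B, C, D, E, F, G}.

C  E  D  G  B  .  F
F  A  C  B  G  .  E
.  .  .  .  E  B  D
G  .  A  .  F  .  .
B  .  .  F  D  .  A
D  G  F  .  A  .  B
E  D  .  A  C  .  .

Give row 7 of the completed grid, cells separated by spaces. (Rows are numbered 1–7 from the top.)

E D B A C F G

(r1,c6): row 1 has {B,C,D,E,F,G}; column 6 has {B}, so it must be A.
(r2,c6): row 2 has {A,B,C,E,F,G}; column 6 has {A,B}, so it must be D.
(r3,c1): row 3 has {B,D,E}; column 1 has {B,C,D,E,F,G}, so it must be A.
(r3,c3): row 3 has {A,B,D,E}; column 3 has {A,C,D,F}, so it must be G.
(r3,c4): row 3 has {A,B,D,E,G}; column 4 has {A,B,F,G}, so it must be C.
(r4,c7): row 4 has {A,F,G}; column 7 has {A,B,D,E,F}, so it must be C.
(r5,c2): row 5 has {A,B,D,F}; column 2 has {A,D,E,G}, so it must be C.
(r5,c3): row 5 has {A,B,C,D,F}; column 3 has {A,C,D,F,G}, so it must be E.
(r5,c6): row 5 has {A,B,C,D,E,F}; column 6 has {A,B,D}, so it must be G.
(r6,c4): row 6 has {A,B,D,F,G}; column 4 has {A,B,C,F,G}, so it must be E.
(r6,c6): row 6 has {A,B,D,E,F,G}; column 6 has {A,B,D,G}, so it must be C.
(r7,c3): row 7 has {A,C,D,E}; column 3 has {A,C,D,E,F,G}, so it must be B.
(r7,c6): row 7 has {A,B,C,D,E}; column 6 has {A,B,C,D,G}, so it must be F.
(r7,c7): row 7 has {A,B,C,D,E,F}; column 7 has {A,B,C,D,E,F}, so it must be G.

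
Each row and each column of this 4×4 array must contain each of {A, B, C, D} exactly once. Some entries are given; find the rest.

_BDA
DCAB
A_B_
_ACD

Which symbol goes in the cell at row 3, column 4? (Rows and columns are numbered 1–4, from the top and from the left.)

Cell (r1,c1): row 1 has {A,B,D}; column 1 has {A,D} → C.
Cell (r3,c2): row 3 has {A,B}; column 2 has {A,B,C} → D.
Cell (r3,c4): row 3 has {A,B,D}; column 4 has {A,B,D} → C.

C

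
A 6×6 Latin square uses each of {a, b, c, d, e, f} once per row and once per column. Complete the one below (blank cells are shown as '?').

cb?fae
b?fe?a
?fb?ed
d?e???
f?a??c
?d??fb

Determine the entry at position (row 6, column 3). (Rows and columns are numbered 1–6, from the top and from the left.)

c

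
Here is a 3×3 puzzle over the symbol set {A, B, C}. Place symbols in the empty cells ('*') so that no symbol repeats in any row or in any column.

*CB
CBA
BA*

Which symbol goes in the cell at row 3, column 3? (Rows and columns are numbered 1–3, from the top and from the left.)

C

(r1,c1): row 1 has {B,C}; column 1 has {B,C}, so it must be A.
(r3,c3): row 3 has {A,B}; column 3 has {A,B}, so it must be C.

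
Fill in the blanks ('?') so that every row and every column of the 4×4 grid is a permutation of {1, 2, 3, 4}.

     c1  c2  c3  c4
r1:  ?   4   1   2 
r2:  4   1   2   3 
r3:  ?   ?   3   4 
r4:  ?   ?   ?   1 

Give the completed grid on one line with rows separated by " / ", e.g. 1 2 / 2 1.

(r1,c1) = 3
(r3,c2) = 2
(r4,c1) = 2
(r4,c2) = 3
(r4,c3) = 4
(r3,c1) = 1

3 4 1 2 / 4 1 2 3 / 1 2 3 4 / 2 3 4 1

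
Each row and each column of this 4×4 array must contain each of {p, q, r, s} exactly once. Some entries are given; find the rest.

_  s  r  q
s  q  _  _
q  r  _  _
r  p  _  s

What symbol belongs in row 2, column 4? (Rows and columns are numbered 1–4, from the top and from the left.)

(r1,c1): row 1 has {q,r,s}; column 1 has {q,r,s}, so it must be p.
(r2,c3): row 2 has {q,s}; column 3 has {r}, so it must be p.
(r2,c4): row 2 has {p,q,s}; column 4 has {q,s}, so it must be r.

r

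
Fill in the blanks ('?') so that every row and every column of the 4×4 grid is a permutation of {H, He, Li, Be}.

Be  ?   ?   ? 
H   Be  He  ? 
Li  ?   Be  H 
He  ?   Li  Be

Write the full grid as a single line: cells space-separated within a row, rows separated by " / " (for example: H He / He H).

Be Li H He / H Be He Li / Li He Be H / He H Li Be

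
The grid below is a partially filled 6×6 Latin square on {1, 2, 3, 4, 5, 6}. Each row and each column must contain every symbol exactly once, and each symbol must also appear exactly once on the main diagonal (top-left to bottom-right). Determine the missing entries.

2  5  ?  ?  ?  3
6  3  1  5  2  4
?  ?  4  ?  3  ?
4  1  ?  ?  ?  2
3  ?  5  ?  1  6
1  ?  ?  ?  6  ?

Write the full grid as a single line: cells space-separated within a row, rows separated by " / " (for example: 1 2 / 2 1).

(r1,c3): row 1 has {2,3,5}; column 3 has {1,4,5}, so it must be 6.
(r1,c5): row 1 has {2,3,5,6}; column 5 has {1,2,3,6}, so it must be 4.
(r3,c1): row 3 has {3,4}; column 1 has {1,2,3,4,6}, so it must be 5.
(r3,c6): row 3 has {3,4,5}; column 6 has {2,3,4,6}, so it must be 1.
(r4,c3): row 4 has {1,2,4}; column 3 has {1,4,5,6}, so it must be 3.
(r4,c4): row 4 has {1,2,3,4}; column 4 has {5}; the diagonal has {1,2,3,4}, so it must be 6.
(r4,c5): row 4 has {1,2,3,4,6}; column 5 has {1,2,3,4,6}, so it must be 5.
(r6,c3): row 6 has {1,6}; column 3 has {1,3,4,5,6}, so it must be 2.
(r6,c6): row 6 has {1,2,6}; column 6 has {1,2,3,4,6}; the diagonal has {1,2,3,4,6}, so it must be 5.
(r1,c4): row 1 has {2,3,4,5,6}; column 4 has {5,6}, so it must be 1.
(r3,c4): row 3 has {1,3,4,5}; column 4 has {1,5,6}, so it must be 2.
(r5,c4): row 5 has {1,3,5,6}; column 4 has {1,2,5,6}, so it must be 4.
(r6,c2): row 6 has {1,2,5,6}; column 2 has {1,3,5}, so it must be 4.
(r6,c4): row 6 has {1,2,4,5,6}; column 4 has {1,2,4,5,6}, so it must be 3.
(r3,c2): row 3 has {1,2,3,4,5}; column 2 has {1,3,4,5}, so it must be 6.
(r5,c2): row 5 has {1,3,4,5,6}; column 2 has {1,3,4,5,6}, so it must be 2.

2 5 6 1 4 3 / 6 3 1 5 2 4 / 5 6 4 2 3 1 / 4 1 3 6 5 2 / 3 2 5 4 1 6 / 1 4 2 3 6 5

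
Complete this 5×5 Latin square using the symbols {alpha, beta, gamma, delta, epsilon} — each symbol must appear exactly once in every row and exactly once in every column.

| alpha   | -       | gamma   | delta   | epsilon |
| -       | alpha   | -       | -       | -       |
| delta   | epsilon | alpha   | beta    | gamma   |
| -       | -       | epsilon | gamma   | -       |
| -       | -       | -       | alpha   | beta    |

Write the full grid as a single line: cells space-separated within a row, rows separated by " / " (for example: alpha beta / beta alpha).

(r1,c2): row 1 has {alpha,gamma,delta,epsilon}; column 2 has {alpha,epsilon}, so it must be beta.
(r2,c4): row 2 has {alpha}; column 4 has {alpha,beta,gamma,delta}, so it must be epsilon.
(r2,c5): row 2 has {alpha,epsilon}; column 5 has {beta,gamma,epsilon}, so it must be delta.
(r4,c1): row 4 has {gamma,epsilon}; column 1 has {alpha,delta}, so it must be beta.
(r4,c2): row 4 has {beta,gamma,epsilon}; column 2 has {alpha,beta,epsilon}, so it must be delta.
(r4,c5): row 4 has {beta,gamma,delta,epsilon}; column 5 has {beta,gamma,delta,epsilon}, so it must be alpha.
(r5,c2): row 5 has {alpha,beta}; column 2 has {alpha,beta,delta,epsilon}, so it must be gamma.
(r5,c3): row 5 has {alpha,beta,gamma}; column 3 has {alpha,gamma,epsilon}, so it must be delta.
(r2,c1): row 2 has {alpha,delta,epsilon}; column 1 has {alpha,beta,delta}, so it must be gamma.
(r2,c3): row 2 has {alpha,gamma,delta,epsilon}; column 3 has {alpha,gamma,delta,epsilon}, so it must be beta.
(r5,c1): row 5 has {alpha,beta,gamma,delta}; column 1 has {alpha,beta,gamma,delta}, so it must be epsilon.

alpha beta gamma delta epsilon / gamma alpha beta epsilon delta / delta epsilon alpha beta gamma / beta delta epsilon gamma alpha / epsilon gamma delta alpha beta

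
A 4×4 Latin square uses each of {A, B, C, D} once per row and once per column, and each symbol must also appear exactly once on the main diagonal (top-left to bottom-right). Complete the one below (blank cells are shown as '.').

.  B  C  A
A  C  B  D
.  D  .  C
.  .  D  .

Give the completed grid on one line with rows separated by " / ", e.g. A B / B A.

row 1 has {A,B,C}; column 1 has {A}; the diagonal has {C} — only D is left for (r1,c1).
row 3 has {C,D}; column 1 has {A,D} — only B is left for (r3,c1).
row 3 has {B,C,D}; column 3 has {B,C,D}; the diagonal has {C,D} — only A is left for (r3,c3).
row 4 has {D}; column 1 has {A,B,D} — only C is left for (r4,c1).
row 4 has {C,D}; column 2 has {B,C,D} — only A is left for (r4,c2).
row 4 has {A,C,D}; column 4 has {A,C,D}; the diagonal has {A,C,D} — only B is left for (r4,c4).

D B C A / A C B D / B D A C / C A D B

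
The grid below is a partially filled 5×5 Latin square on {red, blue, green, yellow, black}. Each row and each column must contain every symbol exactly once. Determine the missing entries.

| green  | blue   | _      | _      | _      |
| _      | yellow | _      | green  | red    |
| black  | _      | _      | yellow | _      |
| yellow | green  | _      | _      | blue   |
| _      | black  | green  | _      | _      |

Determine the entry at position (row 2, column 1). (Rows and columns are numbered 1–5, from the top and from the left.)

(r2,c1) = blue

blue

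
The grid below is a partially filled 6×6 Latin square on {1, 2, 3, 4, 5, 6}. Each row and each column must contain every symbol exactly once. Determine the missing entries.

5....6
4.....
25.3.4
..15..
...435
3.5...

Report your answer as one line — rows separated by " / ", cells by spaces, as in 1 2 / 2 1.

5 3 4 1 2 6 / 4 1 3 6 5 2 / 2 5 6 3 1 4 / 6 2 1 5 4 3 / 1 6 2 4 3 5 / 3 4 5 2 6 1

(r3,c3) = 6
(r3,c5) = 1
(r4,c1) = 6
(r5,c1) = 1
(r5,c3) = 2
(r2,c3) = 3
(r5,c2) = 6
(r1,c3) = 4
(r1,c5) = 2
(r4,c5) = 4
(r6,c5) = 6
(r1,c4) = 1
(r2,c5) = 5
(r6,c4) = 2
(r6,c6) = 1
(r1,c2) = 3
(r2,c4) = 6
(r2,c6) = 2
(r4,c2) = 2
(r4,c6) = 3
(r6,c2) = 4
(r2,c2) = 1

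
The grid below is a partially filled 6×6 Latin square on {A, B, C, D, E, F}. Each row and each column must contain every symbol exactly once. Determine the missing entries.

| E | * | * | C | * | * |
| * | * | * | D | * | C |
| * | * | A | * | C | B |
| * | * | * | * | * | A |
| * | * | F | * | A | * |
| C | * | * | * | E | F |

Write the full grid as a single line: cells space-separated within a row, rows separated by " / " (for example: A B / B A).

E A B C F D / A F E D B C / F D A E C B / B E C F D A / D C F B A E / C B D A E F

(r1,c6): row 1 has {C,E}; column 6 has {A,B,C,F}, so it must be D.
(r5,c6): row 5 has {A,F}; column 6 has {A,B,C,D,F}, so it must be E.
(r1,c3): row 1 has {C,D,E}; column 3 has {A,F}, so it must be B.
(r1,c5): row 1 has {B,C,D,E}; column 5 has {A,C,E}, so it must be F.
(r2,c3): row 2 has {C,D}; column 3 has {A,B,F}, so it must be E.
(r2,c5): row 2 has {C,D,E}; column 5 has {A,C,E,F}, so it must be B.
(r4,c5): row 4 has {A}; column 5 has {A,B,C,E,F}, so it must be D.
(r5,c4): row 5 has {A,E,F}; column 4 has {C,D}, so it must be B.
(r6,c3): row 6 has {C,E,F}; column 3 has {A,B,E,F}, so it must be D.
(r6,c4): row 6 has {C,D,E,F}; column 4 has {B,C,D}, so it must be A.
(r1,c2): row 1 has {B,C,D,E,F}; column 2 is empty so far, so it must be A.
(r2,c2): row 2 has {B,C,D,E}; column 2 has {A}, so it must be F.
(r4,c3): row 4 has {A,D}; column 3 has {A,B,D,E,F}, so it must be C.
(r5,c1): row 5 has {A,B,E,F}; column 1 has {C,E}, so it must be D.
(r5,c2): row 5 has {A,B,D,E,F}; column 2 has {A,F}, so it must be C.
(r6,c2): row 6 has {A,C,D,E,F}; column 2 has {A,C,F}, so it must be B.
(r2,c1): row 2 has {B,C,D,E,F}; column 1 has {C,D,E}, so it must be A.
(r3,c1): row 3 has {A,B,C}; column 1 has {A,C,D,E}, so it must be F.
(r3,c4): row 3 has {A,B,C,F}; column 4 has {A,B,C,D}, so it must be E.
(r4,c1): row 4 has {A,C,D}; column 1 has {A,C,D,E,F}, so it must be B.
(r4,c2): row 4 has {A,B,C,D}; column 2 has {A,B,C,F}, so it must be E.
(r4,c4): row 4 has {A,B,C,D,E}; column 4 has {A,B,C,D,E}, so it must be F.
(r3,c2): row 3 has {A,B,C,E,F}; column 2 has {A,B,C,E,F}, so it must be D.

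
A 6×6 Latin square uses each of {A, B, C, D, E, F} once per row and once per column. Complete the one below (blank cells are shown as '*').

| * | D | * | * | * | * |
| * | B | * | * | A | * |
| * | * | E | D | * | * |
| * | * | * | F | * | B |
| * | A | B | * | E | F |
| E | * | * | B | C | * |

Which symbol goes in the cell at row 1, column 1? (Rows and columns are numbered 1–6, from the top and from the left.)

At row 4, column 5: row 4 has {B,F}; column 5 has {A,C,E}; that leaves D.
At row 5, column 4: row 5 has {A,B,E,F}; column 4 has {B,D,F}; that leaves C.
At row 6, column 2: row 6 has {B,C,E}; column 2 has {A,B,D}; that leaves F.
At row 2, column 4: row 2 has {A,B}; column 4 has {B,C,D,F}; that leaves E.
At row 3, column 2: row 3 has {D,E}; column 2 has {A,B,D,F}; that leaves C.
At row 3, column 6: row 3 has {C,D,E}; column 6 has {B,F}; that leaves A.
At row 4, column 2: row 4 has {B,D,F}; column 2 has {A,B,C,D,F}; that leaves E.
At row 5, column 1: row 5 has {A,B,C,E,F}; column 1 has {E}; that leaves D.
At row 6, column 6: row 6 has {B,C,E,F}; column 6 has {A,B,F}; that leaves D.
At row 1, column 4: row 1 has {D}; column 4 has {B,C,D,E,F}; that leaves A.
At row 2, column 6: row 2 has {A,B,E}; column 6 has {A,B,D,F}; that leaves C.
At row 6, column 3: row 6 has {B,C,D,E,F}; column 3 has {B,E}; that leaves A.
At row 1, column 6: row 1 has {A,D}; column 6 has {A,B,C,D,F}; that leaves E.
At row 2, column 1: row 2 has {A,B,C,E}; column 1 has {D,E}; that leaves F.
At row 2, column 3: row 2 has {A,B,C,E,F}; column 3 has {A,B,E}; that leaves D.
At row 3, column 1: row 3 has {A,C,D,E}; column 1 has {D,E,F}; that leaves B.
At row 3, column 5: row 3 has {A,B,C,D,E}; column 5 has {A,C,D,E}; that leaves F.
At row 4, column 3: row 4 has {B,D,E,F}; column 3 has {A,B,D,E}; that leaves C.
At row 1, column 1: row 1 has {A,D,E}; column 1 has {B,D,E,F}; that leaves C.

C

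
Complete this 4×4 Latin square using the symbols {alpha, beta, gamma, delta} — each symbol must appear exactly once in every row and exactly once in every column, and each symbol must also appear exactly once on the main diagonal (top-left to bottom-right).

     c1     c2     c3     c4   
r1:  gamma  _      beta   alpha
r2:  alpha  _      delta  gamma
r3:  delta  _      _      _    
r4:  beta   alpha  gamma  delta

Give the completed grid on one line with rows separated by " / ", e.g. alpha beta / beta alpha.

Cell (r1,c2): row 1 has {alpha,beta,gamma}; column 2 has {alpha} → delta.
Cell (r2,c2): row 2 has {alpha,gamma,delta}; column 2 has {alpha,delta}; the diagonal has {gamma,delta} → beta.
Cell (r3,c2): row 3 has {delta}; column 2 has {alpha,beta,delta} → gamma.
Cell (r3,c3): row 3 has {gamma,delta}; column 3 has {beta,gamma,delta}; the diagonal has {beta,gamma,delta} → alpha.
Cell (r3,c4): row 3 has {alpha,gamma,delta}; column 4 has {alpha,gamma,delta} → beta.

gamma delta beta alpha / alpha beta delta gamma / delta gamma alpha beta / beta alpha gamma delta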